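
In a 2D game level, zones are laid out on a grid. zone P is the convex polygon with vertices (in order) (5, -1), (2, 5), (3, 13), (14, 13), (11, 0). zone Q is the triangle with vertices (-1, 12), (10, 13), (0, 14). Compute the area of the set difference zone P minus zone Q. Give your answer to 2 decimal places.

|zone P| = 129.5, |zone P∩zone Q| = 2.2529.
|zone P ∖ zone Q| = |zone P| − |zone P∩zone Q| = 129.5 − 2.2529 = 127.25.

127.25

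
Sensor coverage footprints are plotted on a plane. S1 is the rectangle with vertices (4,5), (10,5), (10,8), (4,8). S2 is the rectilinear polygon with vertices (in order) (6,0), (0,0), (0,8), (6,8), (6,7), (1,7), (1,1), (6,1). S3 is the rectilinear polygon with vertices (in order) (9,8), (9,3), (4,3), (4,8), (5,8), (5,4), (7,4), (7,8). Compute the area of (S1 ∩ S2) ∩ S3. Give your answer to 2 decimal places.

1.00

The region (S1 ∩ S2) ∩ S3 is the polygon with vertices (4,7), (4,8), (5,8), (5,7).
By the shoelace formula its area is 1.00.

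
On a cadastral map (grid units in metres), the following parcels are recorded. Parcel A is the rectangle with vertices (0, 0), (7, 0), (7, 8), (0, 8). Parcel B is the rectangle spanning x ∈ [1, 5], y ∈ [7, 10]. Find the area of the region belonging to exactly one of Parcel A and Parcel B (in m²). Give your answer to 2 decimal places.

|Parcel A∩Parcel B|: x∈[1,5], y∈[7,8] → 4·1 = 4.
|Parcel A △ Parcel B| = |Parcel A| + |Parcel B| − 2·|Parcel A∩Parcel B| = 56 + 12 − 8 = 60.00.

60.00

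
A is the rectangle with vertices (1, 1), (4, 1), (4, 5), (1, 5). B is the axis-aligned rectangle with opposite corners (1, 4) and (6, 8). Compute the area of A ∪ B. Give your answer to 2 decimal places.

29.00

By inclusion–exclusion:
Individual areas: |A| = 12, |B| = 20.
|A∩B|: x∈[1,4], y∈[4,5] → 3·1 = 3.
|A ∪ B| = 32 − 3 = 29.00.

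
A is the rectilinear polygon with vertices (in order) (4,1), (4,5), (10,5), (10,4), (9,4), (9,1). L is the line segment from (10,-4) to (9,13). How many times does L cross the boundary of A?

2

The segment meets the boundary at (9.529,4), (9.471,5).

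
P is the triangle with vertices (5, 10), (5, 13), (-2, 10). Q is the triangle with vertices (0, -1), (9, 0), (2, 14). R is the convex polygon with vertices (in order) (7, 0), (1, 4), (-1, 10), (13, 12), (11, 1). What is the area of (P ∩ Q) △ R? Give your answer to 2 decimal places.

114.17

|P ∩ Q| = 3.6216.
|(P ∩ Q) ∩ R| = 1.2236.
|(P ∩ Q) △ R| = 3.6216 + 113 − 2.4472 = 114.17.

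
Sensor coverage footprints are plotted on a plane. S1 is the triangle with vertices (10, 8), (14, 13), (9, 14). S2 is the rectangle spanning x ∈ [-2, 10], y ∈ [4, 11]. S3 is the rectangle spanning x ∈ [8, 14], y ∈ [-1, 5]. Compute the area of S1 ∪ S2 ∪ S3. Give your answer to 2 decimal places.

131.75

By inclusion–exclusion:
Individual areas: |S1| = 14.5, |S2| = 84, |S3| = 36.
|S1∩S2| = 0.75.
|S1∩S3| = 0.
|S2∩S3|: x∈[8,10], y∈[4,5] → 2·1 = 2.
|S1∩S2∩S3| = 0.
|S1 ∪ S2 ∪ S3| = 134.5 − 2.75 + 0 = 131.75.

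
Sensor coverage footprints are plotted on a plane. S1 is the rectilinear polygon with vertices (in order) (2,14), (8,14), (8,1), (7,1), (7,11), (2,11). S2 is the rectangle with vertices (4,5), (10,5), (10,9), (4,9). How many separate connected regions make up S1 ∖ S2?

S1 ∖ S2 splits into 2 disjoint pieces (area 20, area 4).

2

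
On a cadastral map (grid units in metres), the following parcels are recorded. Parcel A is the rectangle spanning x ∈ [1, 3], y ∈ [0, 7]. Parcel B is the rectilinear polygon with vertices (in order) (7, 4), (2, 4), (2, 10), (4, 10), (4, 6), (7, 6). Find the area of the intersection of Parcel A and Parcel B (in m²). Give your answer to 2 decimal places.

The intersection is the polygon with vertices (3,7), (3,4), (2,4), (2,7).
By the shoelace formula its area is 3.00.

3.00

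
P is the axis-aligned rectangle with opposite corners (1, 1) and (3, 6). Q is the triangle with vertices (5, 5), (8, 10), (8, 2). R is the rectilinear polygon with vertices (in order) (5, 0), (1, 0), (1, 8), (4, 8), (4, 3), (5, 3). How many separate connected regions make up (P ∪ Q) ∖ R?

(P ∪ Q) ∖ R is a single connected region.

1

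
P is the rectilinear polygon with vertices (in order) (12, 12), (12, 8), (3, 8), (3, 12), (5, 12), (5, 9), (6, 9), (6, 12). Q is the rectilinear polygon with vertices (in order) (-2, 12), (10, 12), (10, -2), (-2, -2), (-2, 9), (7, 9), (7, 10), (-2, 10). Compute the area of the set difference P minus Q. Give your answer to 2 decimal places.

|P| = 33, |P∩Q| = 22.
|P ∖ Q| = |P| − |P∩Q| = 33 − 22 = 11.00.

11.00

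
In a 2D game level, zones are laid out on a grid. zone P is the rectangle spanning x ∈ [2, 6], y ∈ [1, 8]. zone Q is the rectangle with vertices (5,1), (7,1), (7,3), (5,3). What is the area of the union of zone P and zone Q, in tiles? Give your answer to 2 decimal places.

By inclusion–exclusion:
Individual areas: |zone P| = 28, |zone Q| = 4.
|zone P∩zone Q|: x∈[5,6], y∈[1,3] → 1·2 = 2.
|zone P ∪ zone Q| = 32 − 2 = 30.00.

30.00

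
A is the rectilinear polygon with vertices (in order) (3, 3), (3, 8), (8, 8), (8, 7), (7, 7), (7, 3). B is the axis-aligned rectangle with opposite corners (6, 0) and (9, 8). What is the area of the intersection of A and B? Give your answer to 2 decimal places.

The intersection is the polygon with vertices (8,8), (8,7), (7,7), (7,3), (6,3), (6,8).
By the shoelace formula its area is 6.00.

6.00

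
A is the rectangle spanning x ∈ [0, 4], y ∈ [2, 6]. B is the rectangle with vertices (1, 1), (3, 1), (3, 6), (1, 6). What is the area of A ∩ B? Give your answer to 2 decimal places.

|A∩B|: x∈[1,3], y∈[2,6] → 2·4 = 8.

8.00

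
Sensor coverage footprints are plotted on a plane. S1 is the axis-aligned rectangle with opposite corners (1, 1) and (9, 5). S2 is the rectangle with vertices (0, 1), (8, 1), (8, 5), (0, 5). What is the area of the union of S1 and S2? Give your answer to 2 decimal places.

By inclusion–exclusion:
Individual areas: |S1| = 32, |S2| = 32.
|S1∩S2|: x∈[1,8], y∈[1,5] → 7·4 = 28.
|S1 ∪ S2| = 64 − 28 = 36.00.

36.00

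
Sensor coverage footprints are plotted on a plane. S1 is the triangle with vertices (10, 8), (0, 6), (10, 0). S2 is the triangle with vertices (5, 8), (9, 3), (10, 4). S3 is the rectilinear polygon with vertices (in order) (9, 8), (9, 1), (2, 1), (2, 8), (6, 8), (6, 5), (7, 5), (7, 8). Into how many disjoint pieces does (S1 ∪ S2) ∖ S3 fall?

3

(S1 ∪ S2) ∖ S3 splits into 3 disjoint pieces (area 7.7333, area 1.6, area 2.3).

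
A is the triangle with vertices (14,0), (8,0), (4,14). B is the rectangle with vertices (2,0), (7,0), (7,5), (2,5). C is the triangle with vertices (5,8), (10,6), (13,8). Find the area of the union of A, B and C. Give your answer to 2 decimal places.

71.77

By inclusion–exclusion:
Individual areas: |A| = 42, |B| = 25, |C| = 8.
|A∩B| = 0.3214.
|A∩C| = 2.9076.
|B∩C| = 0.
|A∩B∩C| = 0.
|A ∪ B ∪ C| = 75 − 3.2291 + 0 = 71.77.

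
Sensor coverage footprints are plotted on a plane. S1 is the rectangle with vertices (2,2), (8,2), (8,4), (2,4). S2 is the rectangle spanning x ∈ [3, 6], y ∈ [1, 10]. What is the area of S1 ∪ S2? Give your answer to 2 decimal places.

By inclusion–exclusion:
Individual areas: |S1| = 12, |S2| = 27.
|S1∩S2|: x∈[3,6], y∈[2,4] → 3·2 = 6.
|S1 ∪ S2| = 39 − 6 = 33.00.

33.00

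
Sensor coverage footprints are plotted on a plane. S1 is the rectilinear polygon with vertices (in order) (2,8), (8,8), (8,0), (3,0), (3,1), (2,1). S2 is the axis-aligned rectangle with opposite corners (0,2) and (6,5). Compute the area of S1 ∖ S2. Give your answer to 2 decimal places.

35.00

|S1| = 47, |S1∩S2| = 12.
|S1 ∖ S2| = |S1| − |S1∩S2| = 47 − 12 = 35.00.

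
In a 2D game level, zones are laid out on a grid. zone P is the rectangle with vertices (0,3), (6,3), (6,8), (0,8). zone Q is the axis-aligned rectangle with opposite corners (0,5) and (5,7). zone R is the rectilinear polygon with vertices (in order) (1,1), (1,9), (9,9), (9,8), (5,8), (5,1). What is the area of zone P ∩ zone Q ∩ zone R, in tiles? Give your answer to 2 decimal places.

8.00

The intersection is the polygon with vertices (5,7), (5,5), (1,5), (1,7).
By the shoelace formula its area is 8.00.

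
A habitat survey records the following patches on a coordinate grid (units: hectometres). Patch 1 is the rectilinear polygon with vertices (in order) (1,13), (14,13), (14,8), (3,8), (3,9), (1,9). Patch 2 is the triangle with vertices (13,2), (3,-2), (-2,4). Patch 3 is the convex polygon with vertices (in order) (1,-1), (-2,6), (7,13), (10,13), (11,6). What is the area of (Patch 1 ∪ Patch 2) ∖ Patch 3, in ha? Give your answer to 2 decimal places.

55.80

|Patch 1 ∪ Patch 2| = 103.
|(Patch 1 ∪ Patch 2) ∩ Patch 3| = 47.196.
|(Patch 1 ∪ Patch 2) ∖ Patch 3| = 103 − 47.196 = 55.80.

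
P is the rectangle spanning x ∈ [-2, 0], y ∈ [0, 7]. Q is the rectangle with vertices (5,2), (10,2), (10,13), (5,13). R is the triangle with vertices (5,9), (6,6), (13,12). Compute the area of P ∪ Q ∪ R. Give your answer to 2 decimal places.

71.17

By inclusion–exclusion:
Individual areas: |P| = 14, |Q| = 55, |R| = 13.5.
|P∩Q| = 0 (no overlap).
|P∩R| = 0.
|Q∩R| = 11.3304.
|P∩Q∩R| = 0.
|P ∪ Q ∪ R| = 82.5 − 11.3304 + 0 = 71.17.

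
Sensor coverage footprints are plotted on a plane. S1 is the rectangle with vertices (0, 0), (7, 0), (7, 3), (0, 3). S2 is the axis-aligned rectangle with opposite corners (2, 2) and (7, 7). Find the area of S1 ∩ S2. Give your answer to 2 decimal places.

|S1∩S2|: x∈[2,7], y∈[2,3] → 5·1 = 5.

5.00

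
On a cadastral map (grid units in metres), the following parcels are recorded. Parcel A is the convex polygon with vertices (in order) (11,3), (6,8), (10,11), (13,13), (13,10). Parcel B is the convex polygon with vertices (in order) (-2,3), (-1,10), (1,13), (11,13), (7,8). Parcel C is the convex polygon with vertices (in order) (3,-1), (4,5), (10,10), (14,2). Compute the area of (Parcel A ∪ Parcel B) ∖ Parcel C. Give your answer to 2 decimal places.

|Parcel A ∪ Parcel B| = 100.3839.
|(Parcel A ∪ Parcel B) ∩ Parcel C| = 17.5909.
|(Parcel A ∪ Parcel B) ∖ Parcel C| = 100.3839 − 17.5909 = 82.79.

82.79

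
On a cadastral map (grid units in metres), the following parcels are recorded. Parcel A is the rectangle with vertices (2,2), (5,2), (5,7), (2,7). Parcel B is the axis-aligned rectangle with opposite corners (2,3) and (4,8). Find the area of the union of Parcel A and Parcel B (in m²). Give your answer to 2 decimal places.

By inclusion–exclusion:
Individual areas: |Parcel A| = 15, |Parcel B| = 10.
|Parcel A∩Parcel B|: x∈[2,4], y∈[3,7] → 2·4 = 8.
|Parcel A ∪ Parcel B| = 25 − 8 = 17.00.

17.00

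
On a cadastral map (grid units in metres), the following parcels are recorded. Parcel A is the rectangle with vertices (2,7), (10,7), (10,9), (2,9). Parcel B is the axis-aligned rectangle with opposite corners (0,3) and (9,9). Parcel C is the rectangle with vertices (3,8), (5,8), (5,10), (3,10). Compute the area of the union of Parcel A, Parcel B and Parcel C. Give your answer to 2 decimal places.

58.00

By inclusion–exclusion:
Individual areas: |Parcel A| = 16, |Parcel B| = 54, |Parcel C| = 4.
|Parcel A∩Parcel B|: x∈[2,9], y∈[7,9] → 7·2 = 14.
|Parcel A∩Parcel C|: x∈[3,5], y∈[8,9] → 2·1 = 2.
|Parcel B∩Parcel C|: x∈[3,5], y∈[8,9] → 2·1 = 2.
|Parcel A∩Parcel B∩Parcel C| = 2.
|Parcel A ∪ Parcel B ∪ Parcel C| = 74 − 18 + 2 = 58.00.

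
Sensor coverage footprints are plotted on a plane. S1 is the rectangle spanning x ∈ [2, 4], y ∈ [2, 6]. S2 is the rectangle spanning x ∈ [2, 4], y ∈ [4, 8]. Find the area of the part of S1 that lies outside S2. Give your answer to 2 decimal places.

4.00

|S1∩S2|: x∈[2,4], y∈[4,6] → 2·2 = 4.
|S1| = 8.
|S1 ∖ S2| = |S1| − |S1∩S2| = 8 − 4 = 4.00.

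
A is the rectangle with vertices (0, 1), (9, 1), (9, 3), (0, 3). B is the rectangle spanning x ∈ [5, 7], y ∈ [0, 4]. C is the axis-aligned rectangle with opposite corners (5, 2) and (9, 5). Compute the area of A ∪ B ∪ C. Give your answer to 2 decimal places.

By inclusion–exclusion:
Individual areas: |A| = 18, |B| = 8, |C| = 12.
|A∩B|: x∈[5,7], y∈[1,3] → 2·2 = 4.
|A∩C|: x∈[5,9], y∈[2,3] → 4·1 = 4.
|B∩C|: x∈[5,7], y∈[2,4] → 2·2 = 4.
|A∩B∩C| = 2.
|A ∪ B ∪ C| = 38 − 12 + 2 = 28.00.

28.00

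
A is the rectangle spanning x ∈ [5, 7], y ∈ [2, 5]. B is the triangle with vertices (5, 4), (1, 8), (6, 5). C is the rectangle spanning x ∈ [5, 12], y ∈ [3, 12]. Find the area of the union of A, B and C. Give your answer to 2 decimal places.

By inclusion–exclusion:
Individual areas: |A| = 6, |B| = 4, |C| = 63.
|A∩B| = 0.5.
|A∩C|: x∈[5,7], y∈[3,5] → 2·2 = 4.
|B∩C| = 0.8.
|A∩B∩C| = 0.5.
|A ∪ B ∪ C| = 73 − 5.3 + 0.5 = 68.20.

68.20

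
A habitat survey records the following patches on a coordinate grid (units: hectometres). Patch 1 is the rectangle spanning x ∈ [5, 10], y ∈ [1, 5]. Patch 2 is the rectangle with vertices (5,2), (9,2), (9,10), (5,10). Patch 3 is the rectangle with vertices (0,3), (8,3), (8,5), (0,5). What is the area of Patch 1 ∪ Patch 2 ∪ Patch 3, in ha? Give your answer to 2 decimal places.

By inclusion–exclusion:
Individual areas: |Patch 1| = 20, |Patch 2| = 32, |Patch 3| = 16.
|Patch 1∩Patch 2|: x∈[5,9], y∈[2,5] → 4·3 = 12.
|Patch 1∩Patch 3|: x∈[5,8], y∈[3,5] → 3·2 = 6.
|Patch 2∩Patch 3|: x∈[5,8], y∈[3,5] → 3·2 = 6.
|Patch 1∩Patch 2∩Patch 3| = 6.
|Patch 1 ∪ Patch 2 ∪ Patch 3| = 68 − 24 + 6 = 50.00.

50.00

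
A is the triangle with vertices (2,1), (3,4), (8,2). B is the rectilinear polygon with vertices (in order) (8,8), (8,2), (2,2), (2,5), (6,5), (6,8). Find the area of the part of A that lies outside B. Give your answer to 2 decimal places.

2.83

|A| = 8.5, |A∩B| = 5.6667.
|A ∖ B| = |A| − |A∩B| = 8.5 − 5.6667 = 2.83.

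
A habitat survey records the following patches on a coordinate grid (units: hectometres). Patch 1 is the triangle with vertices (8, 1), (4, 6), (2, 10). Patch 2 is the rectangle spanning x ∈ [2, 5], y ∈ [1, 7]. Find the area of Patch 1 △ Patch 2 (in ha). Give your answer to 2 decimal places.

18.75

|Patch 1| = 3, |Patch 2| = 18, |Patch 1∩Patch 2| = 1.125.
|Patch 1 △ Patch 2| = |Patch 1| + |Patch 2| − 2·|Patch 1∩Patch 2| = 3 + 18 − 2.25 = 18.75.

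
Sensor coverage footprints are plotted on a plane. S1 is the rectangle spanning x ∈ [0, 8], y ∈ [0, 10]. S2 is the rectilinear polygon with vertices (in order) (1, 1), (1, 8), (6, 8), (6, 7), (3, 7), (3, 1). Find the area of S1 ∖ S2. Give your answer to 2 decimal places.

63.00

|S1| = 80, |S1∩S2| = 17.
|S1 ∖ S2| = |S1| − |S1∩S2| = 80 − 17 = 63.00.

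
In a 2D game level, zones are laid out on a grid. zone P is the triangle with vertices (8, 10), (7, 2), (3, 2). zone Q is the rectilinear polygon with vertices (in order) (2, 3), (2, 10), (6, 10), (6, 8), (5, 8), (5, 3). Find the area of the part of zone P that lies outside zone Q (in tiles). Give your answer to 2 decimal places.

14.49

|zone P| = 16, |zone P∩zone Q| = 1.5125.
|zone P ∖ zone Q| = |zone P| − |zone P∩zone Q| = 16 − 1.5125 = 14.49.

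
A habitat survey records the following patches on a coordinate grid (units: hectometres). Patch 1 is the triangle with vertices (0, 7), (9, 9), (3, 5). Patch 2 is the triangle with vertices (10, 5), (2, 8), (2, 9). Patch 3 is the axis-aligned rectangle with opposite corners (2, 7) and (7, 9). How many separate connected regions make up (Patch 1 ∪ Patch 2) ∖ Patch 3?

2

(Patch 1 ∪ Patch 2) ∖ Patch 3 splits into 2 disjoint pieces (area 0.8889, area 7.5644).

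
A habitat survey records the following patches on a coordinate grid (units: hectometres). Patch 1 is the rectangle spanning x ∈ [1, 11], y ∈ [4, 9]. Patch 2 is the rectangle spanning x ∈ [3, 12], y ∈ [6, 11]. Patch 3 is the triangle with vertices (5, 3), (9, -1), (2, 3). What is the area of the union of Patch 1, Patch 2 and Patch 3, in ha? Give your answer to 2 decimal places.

77.00

By inclusion–exclusion:
Individual areas: |Patch 1| = 50, |Patch 2| = 45, |Patch 3| = 6.
|Patch 1∩Patch 2|: x∈[3,11], y∈[6,9] → 8·3 = 24.
|Patch 1∩Patch 3| = 0.
|Patch 2∩Patch 3| = 0.
|Patch 1∩Patch 2∩Patch 3| = 0.
|Patch 1 ∪ Patch 2 ∪ Patch 3| = 101 − 24 + 0 = 77.00.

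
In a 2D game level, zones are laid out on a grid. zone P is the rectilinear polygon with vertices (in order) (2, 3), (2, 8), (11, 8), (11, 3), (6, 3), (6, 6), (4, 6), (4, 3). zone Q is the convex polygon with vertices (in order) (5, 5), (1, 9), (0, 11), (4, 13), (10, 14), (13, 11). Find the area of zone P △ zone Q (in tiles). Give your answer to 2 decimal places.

|zone P| = 39, |zone Q| = 64.5, |zone P∩zone Q| = 9.375.
|zone P △ zone Q| = |zone P| + |zone Q| − 2·|zone P∩zone Q| = 39 + 64.5 − 18.75 = 84.75.

84.75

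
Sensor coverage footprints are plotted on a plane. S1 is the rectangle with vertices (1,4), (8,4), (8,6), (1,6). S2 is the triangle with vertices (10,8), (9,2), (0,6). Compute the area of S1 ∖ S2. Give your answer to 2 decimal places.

2.72

|S1| = 14, |S1∩S2| = 11.2778.
|S1 ∖ S2| = |S1| − |S1∩S2| = 14 − 11.2778 = 2.72.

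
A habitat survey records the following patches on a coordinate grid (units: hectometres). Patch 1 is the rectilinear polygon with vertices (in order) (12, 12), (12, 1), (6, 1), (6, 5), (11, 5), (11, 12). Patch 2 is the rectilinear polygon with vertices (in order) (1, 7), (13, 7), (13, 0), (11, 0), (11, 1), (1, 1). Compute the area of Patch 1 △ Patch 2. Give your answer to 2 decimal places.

53.00

|Patch 1| = 31, |Patch 2| = 74, |Patch 1∩Patch 2| = 26.
|Patch 1 △ Patch 2| = |Patch 1| + |Patch 2| − 2·|Patch 1∩Patch 2| = 31 + 74 − 52 = 53.00.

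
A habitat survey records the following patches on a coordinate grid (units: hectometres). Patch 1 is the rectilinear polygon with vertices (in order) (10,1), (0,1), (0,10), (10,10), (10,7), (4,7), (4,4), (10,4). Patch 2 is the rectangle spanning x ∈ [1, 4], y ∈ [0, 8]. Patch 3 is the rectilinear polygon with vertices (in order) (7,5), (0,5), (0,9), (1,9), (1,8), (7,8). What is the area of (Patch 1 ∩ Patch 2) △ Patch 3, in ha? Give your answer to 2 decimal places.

|Patch 1 ∩ Patch 2| = 21.
|(Patch 1 ∩ Patch 2) ∩ Patch 3| = 9.
|(Patch 1 ∩ Patch 2) △ Patch 3| = 21 + 22 − 18 = 25.00.

25.00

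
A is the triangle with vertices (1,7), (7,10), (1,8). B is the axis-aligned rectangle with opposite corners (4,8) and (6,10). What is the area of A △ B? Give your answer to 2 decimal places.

5.67

|A| = 3, |B| = 4, |A∩B| = 0.6667.
|A △ B| = |A| + |B| − 2·|A∩B| = 3 + 4 − 1.3333 = 5.67.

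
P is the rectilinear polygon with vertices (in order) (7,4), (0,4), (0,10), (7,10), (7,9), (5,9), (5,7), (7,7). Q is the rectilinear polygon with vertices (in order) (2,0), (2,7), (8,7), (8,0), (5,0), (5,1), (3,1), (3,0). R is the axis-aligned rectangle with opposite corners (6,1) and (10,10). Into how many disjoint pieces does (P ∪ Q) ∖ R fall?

1

(P ∪ Q) ∖ R is a single connected region.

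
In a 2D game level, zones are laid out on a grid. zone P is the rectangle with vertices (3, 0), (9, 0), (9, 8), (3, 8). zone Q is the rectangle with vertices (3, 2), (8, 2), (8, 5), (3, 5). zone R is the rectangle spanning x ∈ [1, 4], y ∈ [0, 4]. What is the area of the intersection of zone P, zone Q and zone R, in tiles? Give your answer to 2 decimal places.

The intersection is the polygon with vertices (3,2), (3,4), (4,4), (4,2).
By the shoelace formula its area is 2.00.

2.00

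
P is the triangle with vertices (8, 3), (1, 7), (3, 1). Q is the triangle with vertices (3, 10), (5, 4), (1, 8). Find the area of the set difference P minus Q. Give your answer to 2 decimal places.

16.51

|P| = 17, |P∩Q| = 0.4902.
|P ∖ Q| = |P| − |P∩Q| = 17 − 0.4902 = 16.51.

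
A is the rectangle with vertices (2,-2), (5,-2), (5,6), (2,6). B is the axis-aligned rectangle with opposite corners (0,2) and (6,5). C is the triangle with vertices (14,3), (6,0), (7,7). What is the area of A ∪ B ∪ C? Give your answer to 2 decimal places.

By inclusion–exclusion:
Individual areas: |A| = 24, |B| = 18, |C| = 26.5.
|A∩B|: x∈[2,5], y∈[2,5] → 3·3 = 9.
|A∩C| = 0.
|B∩C| = 0.
|A∩B∩C| = 0.
|A ∪ B ∪ C| = 68.5 − 9 + 0 = 59.50.

59.50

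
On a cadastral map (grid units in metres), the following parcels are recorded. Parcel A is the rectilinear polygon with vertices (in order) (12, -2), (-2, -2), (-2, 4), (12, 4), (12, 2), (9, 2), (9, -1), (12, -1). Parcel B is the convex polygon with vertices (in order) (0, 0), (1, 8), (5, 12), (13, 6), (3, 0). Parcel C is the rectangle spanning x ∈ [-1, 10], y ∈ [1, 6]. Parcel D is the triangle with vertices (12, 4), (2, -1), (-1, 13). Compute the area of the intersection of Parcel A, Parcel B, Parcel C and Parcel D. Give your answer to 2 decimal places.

17.75

The intersection is the polygon with vertices (1.571,1), (0.929,4), (9.667,4), (4.667,1).
By the shoelace formula its area is 17.75.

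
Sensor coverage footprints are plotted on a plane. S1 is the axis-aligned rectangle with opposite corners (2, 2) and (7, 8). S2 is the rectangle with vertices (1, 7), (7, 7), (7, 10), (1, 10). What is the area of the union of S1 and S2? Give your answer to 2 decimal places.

By inclusion–exclusion:
Individual areas: |S1| = 30, |S2| = 18.
|S1∩S2|: x∈[2,7], y∈[7,8] → 5·1 = 5.
|S1 ∪ S2| = 48 − 5 = 43.00.

43.00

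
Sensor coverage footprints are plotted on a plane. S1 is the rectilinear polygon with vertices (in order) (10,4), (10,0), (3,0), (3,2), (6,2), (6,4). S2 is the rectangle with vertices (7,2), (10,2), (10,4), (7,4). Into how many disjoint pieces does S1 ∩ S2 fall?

1

S1 ∩ S2 is a single connected region.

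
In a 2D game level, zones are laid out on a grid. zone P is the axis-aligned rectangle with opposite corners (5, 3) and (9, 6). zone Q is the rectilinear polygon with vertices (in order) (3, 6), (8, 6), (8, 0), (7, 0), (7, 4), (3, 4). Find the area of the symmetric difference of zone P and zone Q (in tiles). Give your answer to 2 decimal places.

12.00

|zone P| = 12, |zone Q| = 14, |zone P∩zone Q| = 7.
|zone P △ zone Q| = |zone P| + |zone Q| − 2·|zone P∩zone Q| = 12 + 14 − 14 = 12.00.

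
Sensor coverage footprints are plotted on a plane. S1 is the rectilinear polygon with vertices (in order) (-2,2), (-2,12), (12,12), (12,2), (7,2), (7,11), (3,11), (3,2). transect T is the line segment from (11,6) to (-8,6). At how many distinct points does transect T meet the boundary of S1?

The segment meets the boundary at (-2,6), (3,6), (7,6).

3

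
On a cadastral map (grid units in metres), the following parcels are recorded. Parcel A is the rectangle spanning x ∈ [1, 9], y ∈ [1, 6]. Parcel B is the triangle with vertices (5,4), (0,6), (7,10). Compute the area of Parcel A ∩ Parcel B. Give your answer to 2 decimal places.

The intersection is the polygon with vertices (1,6), (5.667,6), (5,4), (1,5.6).
By the shoelace formula its area is 5.47.

5.47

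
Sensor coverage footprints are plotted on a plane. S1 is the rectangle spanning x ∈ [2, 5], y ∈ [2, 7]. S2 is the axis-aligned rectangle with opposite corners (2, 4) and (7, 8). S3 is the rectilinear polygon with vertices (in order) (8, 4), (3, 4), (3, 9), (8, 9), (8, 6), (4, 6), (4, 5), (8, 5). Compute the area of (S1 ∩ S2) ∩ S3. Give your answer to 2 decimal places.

The region (S1 ∩ S2) ∩ S3 is the polygon with vertices (5,6), (4,6), (4,5), (5,5), (5,4), (3,4), (3,7), (5,7).
By the shoelace formula its area is 5.00.

5.00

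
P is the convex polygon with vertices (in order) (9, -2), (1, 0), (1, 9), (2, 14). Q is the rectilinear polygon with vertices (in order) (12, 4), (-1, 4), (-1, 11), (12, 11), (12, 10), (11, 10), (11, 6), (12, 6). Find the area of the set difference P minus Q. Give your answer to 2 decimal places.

34.99

|P| = 61.5, |P∩Q| = 26.5063.
|P ∖ Q| = |P| − |P∩Q| = 61.5 − 26.5063 = 34.99.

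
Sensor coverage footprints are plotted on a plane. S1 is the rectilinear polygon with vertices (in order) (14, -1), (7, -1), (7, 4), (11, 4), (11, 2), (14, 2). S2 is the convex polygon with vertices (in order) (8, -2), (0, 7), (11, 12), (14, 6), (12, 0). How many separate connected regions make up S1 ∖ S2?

2

S1 ∖ S2 splits into 2 disjoint pieces (area 6.3333, area 0.0069).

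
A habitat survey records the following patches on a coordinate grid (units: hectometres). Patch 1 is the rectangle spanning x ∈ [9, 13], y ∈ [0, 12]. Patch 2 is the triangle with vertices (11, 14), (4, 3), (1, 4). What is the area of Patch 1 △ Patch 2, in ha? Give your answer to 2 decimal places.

|Patch 1| = 48, |Patch 2| = 20, |Patch 1∩Patch 2| = 0.4156.
|Patch 1 △ Patch 2| = |Patch 1| + |Patch 2| − 2·|Patch 1∩Patch 2| = 48 + 20 − 0.8312 = 67.17.

67.17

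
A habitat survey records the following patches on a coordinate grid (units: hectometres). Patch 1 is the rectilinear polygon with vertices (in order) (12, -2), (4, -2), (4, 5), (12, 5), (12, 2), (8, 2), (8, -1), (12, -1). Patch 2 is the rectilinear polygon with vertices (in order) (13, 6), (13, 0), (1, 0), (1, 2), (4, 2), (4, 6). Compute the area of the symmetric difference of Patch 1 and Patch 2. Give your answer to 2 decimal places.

|Patch 1| = 44, |Patch 2| = 60, |Patch 1∩Patch 2| = 32.
|Patch 1 △ Patch 2| = |Patch 1| + |Patch 2| − 2·|Patch 1∩Patch 2| = 44 + 60 − 64 = 40.00.

40.00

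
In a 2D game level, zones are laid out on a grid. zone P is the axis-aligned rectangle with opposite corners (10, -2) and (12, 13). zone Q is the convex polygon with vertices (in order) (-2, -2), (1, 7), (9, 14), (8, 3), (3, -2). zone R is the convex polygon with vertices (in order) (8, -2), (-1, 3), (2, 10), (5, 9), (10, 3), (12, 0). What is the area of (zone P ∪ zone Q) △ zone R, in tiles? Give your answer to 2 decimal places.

|zone P ∪ zone Q| = 120.5.
|(zone P ∪ zone Q) ∩ zone R| = 55.9318.
|(zone P ∪ zone Q) △ zone R| = 120.5 + 80.5 − 111.8636 = 89.14.

89.14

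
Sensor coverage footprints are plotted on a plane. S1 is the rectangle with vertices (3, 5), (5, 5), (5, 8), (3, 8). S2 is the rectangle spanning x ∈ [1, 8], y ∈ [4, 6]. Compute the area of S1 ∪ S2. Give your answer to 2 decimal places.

By inclusion–exclusion:
Individual areas: |S1| = 6, |S2| = 14.
|S1∩S2|: x∈[3,5], y∈[5,6] → 2·1 = 2.
|S1 ∪ S2| = 20 − 2 = 18.00.

18.00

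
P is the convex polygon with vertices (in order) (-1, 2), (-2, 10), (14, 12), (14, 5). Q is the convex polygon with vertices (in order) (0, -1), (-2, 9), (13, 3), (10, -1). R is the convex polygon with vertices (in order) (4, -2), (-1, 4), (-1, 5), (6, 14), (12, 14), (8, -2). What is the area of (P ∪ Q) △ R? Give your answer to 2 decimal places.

|P ∪ Q| = 168.3855.
|(P ∪ Q) ∩ R| = 105.9846.
|(P ∪ Q) △ R| = 168.3855 + 129.5 − 211.9693 = 85.92.

85.92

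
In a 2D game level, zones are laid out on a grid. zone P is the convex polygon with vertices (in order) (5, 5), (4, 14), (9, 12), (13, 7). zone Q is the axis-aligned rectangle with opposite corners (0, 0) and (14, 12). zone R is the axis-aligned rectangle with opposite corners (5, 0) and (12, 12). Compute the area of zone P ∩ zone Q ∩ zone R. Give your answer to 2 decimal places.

37.25

The intersection is the polygon with vertices (9,12), (12,8.25), (12,6.75), (5,5), (5,12).
By the shoelace formula its area is 37.25.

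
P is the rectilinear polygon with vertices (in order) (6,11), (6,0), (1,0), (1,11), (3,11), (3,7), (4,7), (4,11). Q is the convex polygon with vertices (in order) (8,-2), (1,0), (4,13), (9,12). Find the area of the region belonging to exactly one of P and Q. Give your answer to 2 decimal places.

59.67

|P| = 51, |Q| = 84, |P∩Q| = 37.6667.
|P △ Q| = |P| + |Q| − 2·|P∩Q| = 51 + 84 − 75.3333 = 59.67.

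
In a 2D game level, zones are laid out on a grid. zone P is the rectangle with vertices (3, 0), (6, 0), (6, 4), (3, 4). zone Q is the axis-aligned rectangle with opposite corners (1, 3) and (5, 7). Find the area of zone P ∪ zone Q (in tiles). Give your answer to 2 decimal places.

By inclusion–exclusion:
Individual areas: |zone P| = 12, |zone Q| = 16.
|zone P∩zone Q|: x∈[3,5], y∈[3,4] → 2·1 = 2.
|zone P ∪ zone Q| = 28 − 2 = 26.00.

26.00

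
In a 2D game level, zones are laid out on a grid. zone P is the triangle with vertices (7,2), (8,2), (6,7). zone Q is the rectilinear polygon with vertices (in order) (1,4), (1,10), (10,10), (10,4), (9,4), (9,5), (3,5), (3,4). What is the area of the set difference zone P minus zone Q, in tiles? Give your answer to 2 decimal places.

2.10

|zone P| = 2.5, |zone P∩zone Q| = 0.4.
|zone P ∖ zone Q| = |zone P| − |zone P∩zone Q| = 2.5 − 0.4 = 2.10.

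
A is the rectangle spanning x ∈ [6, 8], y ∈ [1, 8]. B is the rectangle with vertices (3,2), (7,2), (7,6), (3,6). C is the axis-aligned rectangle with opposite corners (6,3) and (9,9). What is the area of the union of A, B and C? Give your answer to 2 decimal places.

By inclusion–exclusion:
Individual areas: |A| = 14, |B| = 16, |C| = 18.
|A∩B|: x∈[6,7], y∈[2,6] → 1·4 = 4.
|A∩C|: x∈[6,8], y∈[3,8] → 2·5 = 10.
|B∩C|: x∈[6,7], y∈[3,6] → 1·3 = 3.
|A∩B∩C| = 3.
|A ∪ B ∪ C| = 48 − 17 + 3 = 34.00.

34.00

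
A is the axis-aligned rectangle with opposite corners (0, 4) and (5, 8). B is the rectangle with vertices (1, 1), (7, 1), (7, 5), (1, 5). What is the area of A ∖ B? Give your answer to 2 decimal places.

|A∩B|: x∈[1,5], y∈[4,5] → 4·1 = 4.
|A| = 20.
|A ∖ B| = |A| − |A∩B| = 20 − 4 = 16.00.

16.00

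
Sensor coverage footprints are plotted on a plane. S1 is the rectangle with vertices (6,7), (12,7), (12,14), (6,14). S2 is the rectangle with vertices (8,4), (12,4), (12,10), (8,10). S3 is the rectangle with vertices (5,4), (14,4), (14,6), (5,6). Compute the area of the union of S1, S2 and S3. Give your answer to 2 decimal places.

64.00

By inclusion–exclusion:
Individual areas: |S1| = 42, |S2| = 24, |S3| = 18.
|S1∩S2|: x∈[8,12], y∈[7,10] → 4·3 = 12.
|S1∩S3| = 0 (no overlap).
|S2∩S3|: x∈[8,12], y∈[4,6] → 4·2 = 8.
|S1∩S2∩S3| = 0.
|S1 ∪ S2 ∪ S3| = 84 − 20 + 0 = 64.00.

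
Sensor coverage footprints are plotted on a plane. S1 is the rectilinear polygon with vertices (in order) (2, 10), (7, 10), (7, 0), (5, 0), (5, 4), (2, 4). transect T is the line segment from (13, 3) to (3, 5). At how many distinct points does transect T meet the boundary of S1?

The segment meets the boundary at (7,4.2).

1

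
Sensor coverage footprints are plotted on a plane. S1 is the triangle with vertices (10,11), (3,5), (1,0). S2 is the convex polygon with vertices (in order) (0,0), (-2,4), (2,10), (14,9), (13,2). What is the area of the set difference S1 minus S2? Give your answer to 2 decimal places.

|S1| = 11.5, |S1∩S2| = 11.081.
|S1 ∖ S2| = |S1| − |S1∩S2| = 11.5 − 11.081 = 0.42.

0.42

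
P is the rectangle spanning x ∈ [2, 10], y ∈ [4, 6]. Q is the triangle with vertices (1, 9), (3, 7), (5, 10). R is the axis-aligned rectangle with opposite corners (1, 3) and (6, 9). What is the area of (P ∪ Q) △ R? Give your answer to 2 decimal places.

28.33

|P ∪ Q| = 21.
|(P ∪ Q) ∩ R| = 11.3333.
|(P ∪ Q) △ R| = 21 + 30 − 22.6667 = 28.33.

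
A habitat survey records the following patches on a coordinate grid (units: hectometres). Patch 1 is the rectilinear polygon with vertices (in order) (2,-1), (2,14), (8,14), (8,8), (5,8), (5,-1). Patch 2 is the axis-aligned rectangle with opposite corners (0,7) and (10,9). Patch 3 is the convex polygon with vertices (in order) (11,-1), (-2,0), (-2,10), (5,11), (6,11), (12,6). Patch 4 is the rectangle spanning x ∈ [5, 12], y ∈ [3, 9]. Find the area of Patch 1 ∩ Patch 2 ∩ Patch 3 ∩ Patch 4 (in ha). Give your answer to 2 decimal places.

3.00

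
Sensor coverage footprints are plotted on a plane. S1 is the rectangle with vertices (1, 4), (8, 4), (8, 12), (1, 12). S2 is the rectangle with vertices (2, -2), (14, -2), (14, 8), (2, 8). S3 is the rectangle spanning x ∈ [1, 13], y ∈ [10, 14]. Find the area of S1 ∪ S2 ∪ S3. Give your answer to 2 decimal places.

186.00

By inclusion–exclusion:
Individual areas: |S1| = 56, |S2| = 120, |S3| = 48.
|S1∩S2|: x∈[2,8], y∈[4,8] → 6·4 = 24.
|S1∩S3|: x∈[1,8], y∈[10,12] → 7·2 = 14.
|S2∩S3| = 0 (no overlap).
|S1∩S2∩S3| = 0.
|S1 ∪ S2 ∪ S3| = 224 − 38 + 0 = 186.00.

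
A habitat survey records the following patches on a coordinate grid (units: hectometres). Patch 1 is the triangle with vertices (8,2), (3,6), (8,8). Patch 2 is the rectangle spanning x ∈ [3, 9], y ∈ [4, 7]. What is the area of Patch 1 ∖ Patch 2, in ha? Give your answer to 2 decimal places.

3.75

|Patch 1| = 15, |Patch 1∩Patch 2| = 11.25.
|Patch 1 ∖ Patch 2| = |Patch 1| − |Patch 1∩Patch 2| = 15 − 11.25 = 3.75.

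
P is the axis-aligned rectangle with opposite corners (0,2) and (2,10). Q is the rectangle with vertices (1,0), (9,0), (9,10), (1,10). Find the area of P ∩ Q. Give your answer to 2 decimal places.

|P∩Q|: x∈[1,2], y∈[2,10] → 1·8 = 8.

8.00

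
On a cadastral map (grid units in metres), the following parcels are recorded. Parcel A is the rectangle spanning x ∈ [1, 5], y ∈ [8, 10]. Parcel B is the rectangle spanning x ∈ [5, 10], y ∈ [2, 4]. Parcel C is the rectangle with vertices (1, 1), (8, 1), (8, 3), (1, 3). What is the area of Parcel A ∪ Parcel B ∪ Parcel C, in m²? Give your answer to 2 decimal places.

29.00

By inclusion–exclusion:
Individual areas: |Parcel A| = 8, |Parcel B| = 10, |Parcel C| = 14.
|Parcel A∩Parcel B| = 0 (no overlap).
|Parcel A∩Parcel C| = 0 (no overlap).
|Parcel B∩Parcel C|: x∈[5,8], y∈[2,3] → 3·1 = 3.
|Parcel A∩Parcel B∩Parcel C| = 0.
|Parcel A ∪ Parcel B ∪ Parcel C| = 32 − 3 + 0 = 29.00.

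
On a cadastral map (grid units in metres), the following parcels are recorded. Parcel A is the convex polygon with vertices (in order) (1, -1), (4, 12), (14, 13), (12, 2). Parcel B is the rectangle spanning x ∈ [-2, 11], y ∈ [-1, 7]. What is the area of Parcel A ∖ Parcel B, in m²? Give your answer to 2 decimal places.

|Parcel A| = 121, |Parcel A∩Parcel B| = 58.979.
|Parcel A ∖ Parcel B| = |Parcel A| − |Parcel A∩Parcel B| = 121 − 58.979 = 62.02.

62.02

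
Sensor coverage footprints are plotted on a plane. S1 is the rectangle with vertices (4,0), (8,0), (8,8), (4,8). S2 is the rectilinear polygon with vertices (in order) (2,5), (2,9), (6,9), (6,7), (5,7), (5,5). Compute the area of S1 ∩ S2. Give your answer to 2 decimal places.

The intersection is the polygon with vertices (4,8), (6,8), (6,7), (5,7), (5,5), (4,5).
By the shoelace formula its area is 4.00.

4.00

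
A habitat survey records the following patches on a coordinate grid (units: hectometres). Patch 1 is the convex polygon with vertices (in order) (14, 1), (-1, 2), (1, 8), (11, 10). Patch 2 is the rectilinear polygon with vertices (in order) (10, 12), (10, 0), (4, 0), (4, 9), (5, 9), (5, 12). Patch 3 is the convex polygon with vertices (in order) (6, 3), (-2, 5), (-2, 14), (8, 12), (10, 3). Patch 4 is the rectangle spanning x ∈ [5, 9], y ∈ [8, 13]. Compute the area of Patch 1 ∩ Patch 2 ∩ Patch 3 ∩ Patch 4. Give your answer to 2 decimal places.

The intersection is the polygon with vertices (8.553,9.511), (8.889,8), (5,8), (5,8.8).
By the shoelace formula its area is 4.36.

4.36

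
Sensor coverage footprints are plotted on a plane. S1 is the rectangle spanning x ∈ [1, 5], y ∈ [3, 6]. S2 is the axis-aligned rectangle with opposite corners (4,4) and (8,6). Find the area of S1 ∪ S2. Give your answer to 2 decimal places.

18.00

By inclusion–exclusion:
Individual areas: |S1| = 12, |S2| = 8.
|S1∩S2|: x∈[4,5], y∈[4,6] → 1·2 = 2.
|S1 ∪ S2| = 20 − 2 = 18.00.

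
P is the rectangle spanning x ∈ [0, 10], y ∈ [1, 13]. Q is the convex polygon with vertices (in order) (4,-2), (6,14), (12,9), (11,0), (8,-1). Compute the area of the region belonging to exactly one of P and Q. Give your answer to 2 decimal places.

93.53

|P| = 120, |Q| = 84, |P∩Q| = 55.2333.
|P △ Q| = |P| + |Q| − 2·|P∩Q| = 120 + 84 − 110.4667 = 93.53.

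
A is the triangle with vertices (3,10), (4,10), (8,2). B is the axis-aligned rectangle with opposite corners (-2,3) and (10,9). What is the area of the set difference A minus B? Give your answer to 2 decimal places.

1.00

|A| = 4, |A∩B| = 3.
|A ∖ B| = |A| − |A∩B| = 4 − 3 = 1.00.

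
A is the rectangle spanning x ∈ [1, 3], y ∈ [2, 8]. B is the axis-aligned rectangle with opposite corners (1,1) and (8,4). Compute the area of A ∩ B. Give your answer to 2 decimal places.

4.00

|A∩B|: x∈[1,3], y∈[2,4] → 2·2 = 4.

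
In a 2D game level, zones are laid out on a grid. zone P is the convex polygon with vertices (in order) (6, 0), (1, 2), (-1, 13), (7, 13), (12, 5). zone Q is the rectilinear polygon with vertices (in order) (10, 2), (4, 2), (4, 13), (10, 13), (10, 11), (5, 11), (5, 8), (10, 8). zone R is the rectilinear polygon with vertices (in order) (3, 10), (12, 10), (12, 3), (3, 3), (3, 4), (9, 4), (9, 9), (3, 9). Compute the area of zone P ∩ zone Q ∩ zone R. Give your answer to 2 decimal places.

10.93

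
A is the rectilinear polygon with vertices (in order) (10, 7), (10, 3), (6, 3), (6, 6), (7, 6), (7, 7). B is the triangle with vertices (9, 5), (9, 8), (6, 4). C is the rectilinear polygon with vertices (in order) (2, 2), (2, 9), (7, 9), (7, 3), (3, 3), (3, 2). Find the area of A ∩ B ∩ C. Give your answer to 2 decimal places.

0.50

The intersection is the polygon with vertices (6,4), (7,5.333), (7,4.333).
By the shoelace formula its area is 0.50.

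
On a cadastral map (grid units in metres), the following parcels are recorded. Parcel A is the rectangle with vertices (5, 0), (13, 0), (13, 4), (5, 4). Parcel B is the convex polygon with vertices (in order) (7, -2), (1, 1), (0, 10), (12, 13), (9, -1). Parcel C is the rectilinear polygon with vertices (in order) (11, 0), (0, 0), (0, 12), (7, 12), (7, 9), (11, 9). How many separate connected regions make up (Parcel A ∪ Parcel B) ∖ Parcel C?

(Parcel A ∪ Parcel B) ∖ Parcel C splits into 3 disjoint pieces (area 8, area 7.1071, area 15.2083).

3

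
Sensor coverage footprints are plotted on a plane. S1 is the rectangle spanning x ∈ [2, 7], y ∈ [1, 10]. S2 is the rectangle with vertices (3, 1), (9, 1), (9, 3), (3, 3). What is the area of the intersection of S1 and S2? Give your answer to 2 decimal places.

|S1∩S2|: x∈[3,7], y∈[1,3] → 4·2 = 8.

8.00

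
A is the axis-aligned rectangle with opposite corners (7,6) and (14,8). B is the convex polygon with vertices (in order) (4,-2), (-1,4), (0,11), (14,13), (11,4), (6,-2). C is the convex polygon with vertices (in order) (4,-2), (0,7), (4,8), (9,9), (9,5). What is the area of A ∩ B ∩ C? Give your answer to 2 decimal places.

4.00

The intersection is the polygon with vertices (7,8), (9,8), (9,6), (7,6).
By the shoelace formula its area is 4.00.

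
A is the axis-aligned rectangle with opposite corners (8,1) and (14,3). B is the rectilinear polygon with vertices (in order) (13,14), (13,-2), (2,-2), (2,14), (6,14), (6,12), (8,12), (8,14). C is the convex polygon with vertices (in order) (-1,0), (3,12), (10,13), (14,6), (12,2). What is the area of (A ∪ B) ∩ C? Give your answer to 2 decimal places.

|A ∪ B| = 174.
|(A ∪ B) ∩ C| = 112.67.

112.67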